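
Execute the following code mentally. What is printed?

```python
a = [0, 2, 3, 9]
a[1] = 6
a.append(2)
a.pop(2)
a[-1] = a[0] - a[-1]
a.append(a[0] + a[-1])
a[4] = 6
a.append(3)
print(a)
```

[0, 6, 9, -2, 6, 3]

a[1] = 6 → [0, 6, 3, 9]
append 2 → [0, 6, 3, 9, 2]
pop(2) removes 3 → [0, 6, 9, 2]
a[-1] = a[0]-a[-1] = 0-2 = -2 → [0, 6, 9, -2]
append a[0]+a[-1] = 0+(-2) = -2 → [0, 6, 9, -2, -2]
a[4] = 6 → [0, 6, 9, -2, 6]
append 3 → [0, 6, 9, -2, 6, 3]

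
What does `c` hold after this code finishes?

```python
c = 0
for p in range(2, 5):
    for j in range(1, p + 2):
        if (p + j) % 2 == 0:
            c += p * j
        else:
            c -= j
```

p=2,j=1: odd sum, c = 0-1 = -1
p=2,j=2: even sum, c = (-1)+4 = 3
p=2,j=3: odd sum, c = 3-3 = 0
p=3,j=1: even sum, c = 0+3 = 3
p=3,j=2: odd sum, c = 3-2 = 1
p=3,j=3: even sum, c = 1+9 = 10
p=3,j=4: odd sum, c = 10-4 = 6
p=4,j=1: odd sum, c = 6-1 = 5
p=4,j=2: even sum, c = 5+8 = 13
p=4,j=3: odd sum, c = 13-3 = 10
p=4,j=4: even sum, c = 10+16 = 26
p=4,j=5: odd sum, c = 26-5 = 21

21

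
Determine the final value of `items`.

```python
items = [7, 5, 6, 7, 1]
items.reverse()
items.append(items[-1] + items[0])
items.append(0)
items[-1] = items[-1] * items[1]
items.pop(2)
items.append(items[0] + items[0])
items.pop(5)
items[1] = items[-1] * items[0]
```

[1, 2, 5, 7, 8, 2]

reverse → [1, 7, 6, 5, 7]
append items[-1]+items[0] = 7+1 = 8 → [1, 7, 6, 5, 7, 8]
append 0 → [1, 7, 6, 5, 7, 8, 0]
items[-1] = items[-1]*items[1] = 0*7 = 0 → [1, 7, 6, 5, 7, 8, 0]
pop(2) removes 6 → [1, 7, 5, 7, 8, 0]
append items[0]+items[0] = 1+1 = 2 → [1, 7, 5, 7, 8, 0, 2]
pop(5) removes 0 → [1, 7, 5, 7, 8, 2]
items[1] = items[-1]*items[0] = 2*1 = 2 → [1, 2, 5, 7, 8, 2]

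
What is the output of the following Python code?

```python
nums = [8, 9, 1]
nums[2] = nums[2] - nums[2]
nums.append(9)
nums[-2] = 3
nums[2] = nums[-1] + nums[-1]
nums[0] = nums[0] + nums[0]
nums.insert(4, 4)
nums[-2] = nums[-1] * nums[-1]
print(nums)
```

[16, 9, 18, 16, 4]

nums[2] = nums[2]-nums[2] = 1-1 = 0 → [8, 9, 0]
append 9 → [8, 9, 0, 9]
nums[-2] = 3 → [8, 9, 3, 9]
nums[2] = nums[-1]+nums[-1] = 9+9 = 18 → [8, 9, 18, 9]
nums[0] = nums[0]+nums[0] = 8+8 = 16 → [16, 9, 18, 9]
insert 4 at 4 → [16, 9, 18, 9, 4]
nums[-2] = nums[-1]*nums[-1] = 4*4 = 16 → [16, 9, 18, 16, 4]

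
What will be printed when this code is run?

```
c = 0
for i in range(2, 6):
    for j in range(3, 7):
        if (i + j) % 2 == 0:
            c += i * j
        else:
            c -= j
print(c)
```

i=2,j=3: odd sum, c = 0-3 = -3
i=2,j=4: even sum, c = (-3)+8 = 5
i=2,j=5: odd sum, c = 5-5 = 0
i=2,j=6: even sum, c = 0+12 = 12
i=3,j=3: even sum, c = 12+9 = 21
i=3,j=4: odd sum, c = 21-4 = 17
i=3,j=5: even sum, c = 17+15 = 32
i=3,j=6: odd sum, c = 32-6 = 26
i=4,j=3: odd sum, c = 26-3 = 23
i=4,j=4: even sum, c = 23+16 = 39
i=4,j=5: odd sum, c = 39-5 = 34
i=4,j=6: even sum, c = 34+24 = 58
i=5,j=3: even sum, c = 58+15 = 73
i=5,j=4: odd sum, c = 73-4 = 69
i=5,j=5: even sum, c = 69+25 = 94
i=5,j=6: odd sum, c = 94-6 = 88

88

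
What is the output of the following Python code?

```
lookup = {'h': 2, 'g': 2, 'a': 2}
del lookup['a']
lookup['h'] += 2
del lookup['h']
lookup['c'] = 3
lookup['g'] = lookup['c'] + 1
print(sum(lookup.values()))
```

7

del 'a' → {'h': 2, 'g': 2}
lookup['h'] = 2+2 = 4 → {'h': 4, 'g': 2}
del 'h' → {'g': 2}
lookup['c'] = 3 → {'g': 2, 'c': 3}
lookup['g'] = lookup['c']+1 = 4 → {'g': 4, 'c': 3}
sum of values = 7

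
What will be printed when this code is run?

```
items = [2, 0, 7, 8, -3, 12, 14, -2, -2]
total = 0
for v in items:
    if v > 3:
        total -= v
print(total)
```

v=2: not >3
v=0: not >3
v=7: >3, total = 0-7 = -7
v=8: >3, total = (-7)-8 = -15
v=-3: not >3
v=12: >3, total = (-15)-12 = -27
v=14: >3, total = (-27)-14 = -41
v=-2: not >3
v=-2: not >3

-41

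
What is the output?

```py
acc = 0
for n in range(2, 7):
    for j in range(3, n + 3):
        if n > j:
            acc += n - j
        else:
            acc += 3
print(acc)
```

n=2,j=3: not 2>3, acc = 0+3 = 3
n=2,j=4: not 2>4, acc = 3+3 = 6
n=3,j=3: not 3>3, acc = 6+3 = 9
n=3,j=4: not 3>4, acc = 9+3 = 12
n=3,j=5: not 3>5, acc = 12+3 = 15
n=4,j=3: 4>3, acc = 15+1 = 16
n=4,j=4: not 4>4, acc = 16+3 = 19
n=4,j=5: not 4>5, acc = 19+3 = 22
n=4,j=6: not 4>6, acc = 22+3 = 25
n=5,j=3: 5>3, acc = 25+2 = 27
n=5,j=4: 5>4, acc = 27+1 = 28
n=5,j=5: not 5>5, acc = 28+3 = 31
n=5,j=6: not 5>6, acc = 31+3 = 34
n=5,j=7: not 5>7, acc = 34+3 = 37
n=6,j=3: 6>3, acc = 37+3 = 40
n=6,j=4: 6>4, acc = 40+2 = 42
n=6,j=5: 6>5, acc = 42+1 = 43
n=6,j=6: not 6>6, acc = 43+3 = 46
n=6,j=7: not 6>7, acc = 46+3 = 49
n=6,j=8: not 6>8, acc = 49+3 = 52

52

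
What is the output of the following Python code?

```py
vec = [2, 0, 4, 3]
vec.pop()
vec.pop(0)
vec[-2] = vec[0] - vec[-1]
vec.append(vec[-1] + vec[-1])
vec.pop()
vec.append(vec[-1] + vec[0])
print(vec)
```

[-4, 4, 0]

pop() removes 3 → [2, 0, 4]
pop(0) removes 2 → [0, 4]
vec[-2] = vec[0]-vec[-1] = 0-4 = -4 → [-4, 4]
append vec[-1]+vec[-1] = 4+4 = 8 → [-4, 4, 8]
pop() removes 8 → [-4, 4]
append vec[-1]+vec[0] = 4+(-4) = 0 → [-4, 4, 0]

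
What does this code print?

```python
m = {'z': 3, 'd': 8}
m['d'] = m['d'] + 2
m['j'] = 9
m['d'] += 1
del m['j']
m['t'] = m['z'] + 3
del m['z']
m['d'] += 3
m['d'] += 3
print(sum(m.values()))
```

23

m['d'] = m['d']+2 = 10 → {'z': 3, 'd': 10}
m['j'] = 9 → {'z': 3, 'd': 10, 'j': 9}
m['d'] = 10+1 = 11 → {'z': 3, 'd': 11, 'j': 9}
del 'j' → {'z': 3, 'd': 11}
m['t'] = m['z']+3 = 6 → {'z': 3, 'd': 11, 't': 6}
del 'z' → {'d': 11, 't': 6}
m['d'] = 11+3 = 14 → {'d': 14, 't': 6}
m['d'] = 14+3 = 17 → {'d': 17, 't': 6}
sum of values = 23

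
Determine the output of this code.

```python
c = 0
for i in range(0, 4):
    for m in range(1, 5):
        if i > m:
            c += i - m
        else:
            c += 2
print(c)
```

30

i=0,m=1: not 0>1, c = 0+2 = 2
i=0,m=2: not 0>2, c = 2+2 = 4
i=0,m=3: not 0>3, c = 4+2 = 6
i=0,m=4: not 0>4, c = 6+2 = 8
i=1,m=1: not 1>1, c = 8+2 = 10
i=1,m=2: not 1>2, c = 10+2 = 12
i=1,m=3: not 1>3, c = 12+2 = 14
i=1,m=4: not 1>4, c = 14+2 = 16
i=2,m=1: 2>1, c = 16+1 = 17
i=2,m=2: not 2>2, c = 17+2 = 19
i=2,m=3: not 2>3, c = 19+2 = 21
i=2,m=4: not 2>4, c = 21+2 = 23
i=3,m=1: 3>1, c = 23+2 = 25
i=3,m=2: 3>2, c = 25+1 = 26
i=3,m=3: not 3>3, c = 26+2 = 28
i=3,m=4: not 3>4, c = 28+2 = 30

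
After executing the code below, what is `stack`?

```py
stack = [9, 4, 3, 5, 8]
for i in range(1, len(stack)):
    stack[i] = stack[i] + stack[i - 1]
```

i=1: stack[1] = 4+9 = 13 → [9, 13, 3, 5, 8]
i=2: stack[2] = 3+13 = 16 → [9, 13, 16, 5, 8]
i=3: stack[3] = 5+16 = 21 → [9, 13, 16, 21, 8]
i=4: stack[4] = 8+21 = 29 → [9, 13, 16, 21, 29]

[9, 13, 16, 21, 29]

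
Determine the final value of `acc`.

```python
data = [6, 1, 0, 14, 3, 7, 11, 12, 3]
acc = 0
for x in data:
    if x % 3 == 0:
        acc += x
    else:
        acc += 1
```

x=6: %3==0, acc = 0+6 = 6
x=1: not %3==0, acc = 6+1 = 7
x=0: %3==0, acc = 7+0 = 7
x=14: not %3==0, acc = 7+1 = 8
x=3: %3==0, acc = 8+3 = 11
x=7: not %3==0, acc = 11+1 = 12
x=11: not %3==0, acc = 12+1 = 13
x=12: %3==0, acc = 13+12 = 25
x=3: %3==0, acc = 25+3 = 28

28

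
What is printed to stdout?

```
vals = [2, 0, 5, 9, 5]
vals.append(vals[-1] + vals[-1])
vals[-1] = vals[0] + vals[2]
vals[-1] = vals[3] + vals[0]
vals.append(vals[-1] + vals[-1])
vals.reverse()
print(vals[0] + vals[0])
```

append vals[-1]+vals[-1] = 5+5 = 10 → [2, 0, 5, 9, 5, 10]
vals[-1] = vals[0]+vals[2] = 2+5 = 7 → [2, 0, 5, 9, 5, 7]
vals[-1] = vals[3]+vals[0] = 9+2 = 11 → [2, 0, 5, 9, 5, 11]
append vals[-1]+vals[-1] = 11+11 = 22 → [2, 0, 5, 9, 5, 11, 22]
reverse → [22, 11, 5, 9, 5, 0, 2]
vals[0]+vals[0] = 22+22 = 44

44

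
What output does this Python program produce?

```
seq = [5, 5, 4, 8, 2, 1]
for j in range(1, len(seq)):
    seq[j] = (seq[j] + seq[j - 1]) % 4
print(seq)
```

j=1: seq[1] = (5+5)%4 = 2 → [5, 2, 4, 8, 2, 1]
j=2: seq[2] = (4+2)%4 = 2 → [5, 2, 2, 8, 2, 1]
j=3: seq[3] = (8+2)%4 = 2 → [5, 2, 2, 2, 2, 1]
j=4: seq[4] = (2+2)%4 = 0 → [5, 2, 2, 2, 0, 1]
j=5: seq[5] = (1+0)%4 = 1 → [5, 2, 2, 2, 0, 1]

[5, 2, 2, 2, 0, 1]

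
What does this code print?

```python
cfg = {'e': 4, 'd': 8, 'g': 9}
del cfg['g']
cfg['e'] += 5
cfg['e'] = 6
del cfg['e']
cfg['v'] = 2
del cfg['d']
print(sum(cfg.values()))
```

del 'g' → {'e': 4, 'd': 8}
cfg['e'] = 4+5 = 9 → {'e': 9, 'd': 8}
cfg['e'] = 6 → {'e': 6, 'd': 8}
del 'e' → {'d': 8}
cfg['v'] = 2 → {'d': 8, 'v': 2}
del 'd' → {'v': 2}
sum of values = 2

2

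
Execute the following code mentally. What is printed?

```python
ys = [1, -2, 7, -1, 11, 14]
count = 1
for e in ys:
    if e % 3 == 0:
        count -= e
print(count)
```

1

e=1: not %3==0
e=-2: not %3==0
e=7: not %3==0
e=-1: not %3==0
e=11: not %3==0
e=14: not %3==0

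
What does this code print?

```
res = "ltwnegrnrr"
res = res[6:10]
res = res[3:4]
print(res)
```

slice [6:10] → 'rnrr'
slice [3:4] → 'r'

r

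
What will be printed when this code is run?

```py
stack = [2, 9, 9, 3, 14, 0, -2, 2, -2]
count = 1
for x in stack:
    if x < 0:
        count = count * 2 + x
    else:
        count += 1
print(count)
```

24

x=2: not <0, count = 1+1 = 2
x=9: not <0, count = 2+1 = 3
x=9: not <0, count = 3+1 = 4
x=3: not <0, count = 4+1 = 5
x=14: not <0, count = 5+1 = 6
x=0: not <0, count = 6+1 = 7
x=-2: <0, count = 7*2+(-2) = 12
x=2: not <0, count = 12+1 = 13
x=-2: <0, count = 13*2+(-2) = 24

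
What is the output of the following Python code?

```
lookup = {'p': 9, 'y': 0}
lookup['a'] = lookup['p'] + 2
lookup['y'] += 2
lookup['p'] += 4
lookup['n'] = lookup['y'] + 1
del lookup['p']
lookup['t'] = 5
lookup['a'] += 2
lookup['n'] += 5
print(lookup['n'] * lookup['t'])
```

lookup['a'] = lookup['p']+2 = 11 → {'p': 9, 'y': 0, 'a': 11}
lookup['y'] = 0+2 = 2 → {'p': 9, 'y': 2, 'a': 11}
lookup['p'] = 9+4 = 13 → {'p': 13, 'y': 2, 'a': 11}
lookup['n'] = lookup['y']+1 = 3 → {'p': 13, 'y': 2, 'a': 11, 'n': 3}
del 'p' → {'y': 2, 'a': 11, 'n': 3}
lookup['t'] = 5 → {'y': 2, 'a': 11, 'n': 3, 't': 5}
lookup['a'] = 11+2 = 13 → {'y': 2, 'a': 13, 'n': 3, 't': 5}
lookup['n'] = 3+5 = 8 → {'y': 2, 'a': 13, 'n': 8, 't': 5}
lookup['n']*lookup['t'] = 8*5 = 40

40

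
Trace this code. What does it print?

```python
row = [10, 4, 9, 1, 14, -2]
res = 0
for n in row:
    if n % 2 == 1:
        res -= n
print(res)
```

n=10: not odd
n=4: not odd
n=9: odd, res = 0-9 = -9
n=1: odd, res = (-9)-1 = -10
n=14: not odd
n=-2: not odd

-10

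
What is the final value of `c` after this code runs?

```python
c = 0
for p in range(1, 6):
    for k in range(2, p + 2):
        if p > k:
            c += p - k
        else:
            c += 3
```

p=1,k=2: not 1>2, c = 0+3 = 3
p=2,k=2: not 2>2, c = 3+3 = 6
p=2,k=3: not 2>3, c = 6+3 = 9
p=3,k=2: 3>2, c = 9+1 = 10
p=3,k=3: not 3>3, c = 10+3 = 13
p=3,k=4: not 3>4, c = 13+3 = 16
p=4,k=2: 4>2, c = 16+2 = 18
p=4,k=3: 4>3, c = 18+1 = 19
p=4,k=4: not 4>4, c = 19+3 = 22
p=4,k=5: not 4>5, c = 22+3 = 25
p=5,k=2: 5>2, c = 25+3 = 28
p=5,k=3: 5>3, c = 28+2 = 30
p=5,k=4: 5>4, c = 30+1 = 31
p=5,k=5: not 5>5, c = 31+3 = 34
p=5,k=6: not 5>6, c = 34+3 = 37

37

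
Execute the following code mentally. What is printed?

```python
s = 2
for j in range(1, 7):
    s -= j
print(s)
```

j=1: s = 2-1 = 1
j=2: s = 1-2 = -1
j=3: s = (-1)-3 = -4
j=4: s = (-4)-4 = -8
j=5: s = (-8)-5 = -13
j=6: s = (-13)-6 = -19

-19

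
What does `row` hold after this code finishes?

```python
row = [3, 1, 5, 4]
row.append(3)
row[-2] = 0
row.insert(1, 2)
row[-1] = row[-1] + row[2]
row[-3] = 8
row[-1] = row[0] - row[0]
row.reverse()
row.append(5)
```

append 3 → [3, 1, 5, 4, 3]
row[-2] = 0 → [3, 1, 5, 0, 3]
insert 2 at 1 → [3, 2, 1, 5, 0, 3]
row[-1] = row[-1]+row[2] = 3+1 = 4 → [3, 2, 1, 5, 0, 4]
row[-3] = 8 → [3, 2, 1, 8, 0, 4]
row[-1] = row[0]-row[0] = 3-3 = 0 → [3, 2, 1, 8, 0, 0]
reverse → [0, 0, 8, 1, 2, 3]
append 5 → [0, 0, 8, 1, 2, 3, 5]

[0, 0, 8, 1, 2, 3, 5]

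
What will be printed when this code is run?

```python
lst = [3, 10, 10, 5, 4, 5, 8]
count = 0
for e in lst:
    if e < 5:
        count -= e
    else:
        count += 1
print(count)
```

-2

e=3: <5, count = 0-3 = -3
e=10: not <5, count = (-3)+1 = -2
e=10: not <5, count = (-2)+1 = -1
e=5: not <5, count = (-1)+1 = 0
e=4: <5, count = 0-4 = -4
e=5: not <5, count = (-4)+1 = -3
e=8: not <5, count = (-3)+1 = -2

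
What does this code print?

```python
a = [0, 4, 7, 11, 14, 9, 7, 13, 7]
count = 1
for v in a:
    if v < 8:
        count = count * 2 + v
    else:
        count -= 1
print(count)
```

v=0: <8, count = 1*2+0 = 2
v=4: <8, count = 2*2+4 = 8
v=7: <8, count = 8*2+7 = 23
v=11: not <8, count = 23-1 = 22
v=14: not <8, count = 22-1 = 21
v=9: not <8, count = 21-1 = 20
v=7: <8, count = 20*2+7 = 47
v=13: not <8, count = 47-1 = 46
v=7: <8, count = 46*2+7 = 99

99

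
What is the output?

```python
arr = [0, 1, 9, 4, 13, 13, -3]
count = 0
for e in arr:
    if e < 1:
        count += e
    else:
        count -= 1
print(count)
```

-8

e=0: <1, count = 0+0 = 0
e=1: not <1, count = 0-1 = -1
e=9: not <1, count = (-1)-1 = -2
e=4: not <1, count = (-2)-1 = -3
e=13: not <1, count = (-3)-1 = -4
e=13: not <1, count = (-4)-1 = -5
e=-3: <1, count = (-5)+(-3) = -8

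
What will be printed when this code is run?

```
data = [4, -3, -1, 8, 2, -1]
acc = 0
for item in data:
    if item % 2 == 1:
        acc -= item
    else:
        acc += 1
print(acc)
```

item=4: not odd, acc = 0+1 = 1
item=-3: odd, acc = 1-(-3) = 4
item=-1: odd, acc = 4-(-1) = 5
item=8: not odd, acc = 5+1 = 6
item=2: not odd, acc = 6+1 = 7
item=-1: odd, acc = 7-(-1) = 8

8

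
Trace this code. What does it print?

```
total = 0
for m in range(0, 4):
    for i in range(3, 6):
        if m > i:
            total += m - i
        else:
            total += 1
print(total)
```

12

m=0,i=3: not 0>3, total = 0+1 = 1
m=0,i=4: not 0>4, total = 1+1 = 2
m=0,i=5: not 0>5, total = 2+1 = 3
m=1,i=3: not 1>3, total = 3+1 = 4
m=1,i=4: not 1>4, total = 4+1 = 5
m=1,i=5: not 1>5, total = 5+1 = 6
m=2,i=3: not 2>3, total = 6+1 = 7
m=2,i=4: not 2>4, total = 7+1 = 8
m=2,i=5: not 2>5, total = 8+1 = 9
m=3,i=3: not 3>3, total = 9+1 = 10
m=3,i=4: not 3>4, total = 10+1 = 11
m=3,i=5: not 3>5, total = 11+1 = 12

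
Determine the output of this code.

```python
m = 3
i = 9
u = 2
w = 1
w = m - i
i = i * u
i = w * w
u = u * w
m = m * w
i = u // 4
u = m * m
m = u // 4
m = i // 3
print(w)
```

-6

w = 3-9 = -6
i = 9*2 = 18
i = (-6)*(-6) = 36
u = 2*(-6) = -12
m = 3*(-6) = -18
i = (-12)//4 = -3
u = (-18)*(-18) = 324
m = 324//4 = 81
m = (-3)//3 = -1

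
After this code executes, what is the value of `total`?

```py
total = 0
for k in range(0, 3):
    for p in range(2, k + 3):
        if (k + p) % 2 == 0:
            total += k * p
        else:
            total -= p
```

k=0,p=2: even sum, total = 0+0 = 0
k=1,p=2: odd sum, total = 0-2 = -2
k=1,p=3: even sum, total = (-2)+3 = 1
k=2,p=2: even sum, total = 1+4 = 5
k=2,p=3: odd sum, total = 5-3 = 2
k=2,p=4: even sum, total = 2+8 = 10

10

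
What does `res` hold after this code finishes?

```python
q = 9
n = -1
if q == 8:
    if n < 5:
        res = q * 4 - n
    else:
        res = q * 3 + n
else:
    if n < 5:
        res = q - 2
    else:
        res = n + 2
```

q=9, n=-1
q == 8 is False; n < 5 is True
→ res = q - 2 = 7

7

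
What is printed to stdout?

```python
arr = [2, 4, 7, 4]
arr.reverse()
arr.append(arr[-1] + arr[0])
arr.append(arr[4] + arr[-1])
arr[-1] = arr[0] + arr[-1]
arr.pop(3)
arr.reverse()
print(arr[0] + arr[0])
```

reverse → [4, 7, 4, 2]
append arr[-1]+arr[0] = 2+4 = 6 → [4, 7, 4, 2, 6]
append arr[4]+arr[-1] = 6+6 = 12 → [4, 7, 4, 2, 6, 12]
arr[-1] = arr[0]+arr[-1] = 4+12 = 16 → [4, 7, 4, 2, 6, 16]
pop(3) removes 2 → [4, 7, 4, 6, 16]
reverse → [16, 6, 4, 7, 4]
arr[0]+arr[0] = 16+16 = 32

32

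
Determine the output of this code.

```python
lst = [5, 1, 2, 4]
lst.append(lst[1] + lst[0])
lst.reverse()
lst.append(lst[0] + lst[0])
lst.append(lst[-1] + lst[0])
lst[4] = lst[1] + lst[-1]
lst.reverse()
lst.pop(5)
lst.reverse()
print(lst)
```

append lst[1]+lst[0] = 1+5 = 6 → [5, 1, 2, 4, 6]
reverse → [6, 4, 2, 1, 5]
append lst[0]+lst[0] = 6+6 = 12 → [6, 4, 2, 1, 5, 12]
append lst[-1]+lst[0] = 12+6 = 18 → [6, 4, 2, 1, 5, 12, 18]
lst[4] = lst[1]+lst[-1] = 4+18 = 22 → [6, 4, 2, 1, 22, 12, 18]
reverse → [18, 12, 22, 1, 2, 4, 6]
pop(5) removes 4 → [18, 12, 22, 1, 2, 6]
reverse → [6, 2, 1, 22, 12, 18]

[6, 2, 1, 22, 12, 18]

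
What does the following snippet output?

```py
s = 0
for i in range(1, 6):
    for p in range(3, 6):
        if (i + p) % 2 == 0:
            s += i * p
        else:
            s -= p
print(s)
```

i=1,p=3: even sum, s = 0+3 = 3
i=1,p=4: odd sum, s = 3-4 = -1
i=1,p=5: even sum, s = (-1)+5 = 4
i=2,p=3: odd sum, s = 4-3 = 1
i=2,p=4: even sum, s = 1+8 = 9
i=2,p=5: odd sum, s = 9-5 = 4
i=3,p=3: even sum, s = 4+9 = 13
i=3,p=4: odd sum, s = 13-4 = 9
i=3,p=5: even sum, s = 9+15 = 24
i=4,p=3: odd sum, s = 24-3 = 21
i=4,p=4: even sum, s = 21+16 = 37
i=4,p=5: odd sum, s = 37-5 = 32
i=5,p=3: even sum, s = 32+15 = 47
i=5,p=4: odd sum, s = 47-4 = 43
i=5,p=5: even sum, s = 43+25 = 68

68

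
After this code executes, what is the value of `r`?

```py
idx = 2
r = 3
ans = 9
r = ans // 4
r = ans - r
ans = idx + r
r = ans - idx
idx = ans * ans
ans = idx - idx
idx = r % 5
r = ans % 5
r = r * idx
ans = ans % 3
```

r = 9//4 = 2
r = 9-2 = 7
ans = 2+7 = 9
r = 9-2 = 7
idx = 9*9 = 81
ans = 81-81 = 0
idx = 7%5 = 2
r = 0%5 = 0
r = 0*2 = 0
ans = 0%3 = 0

0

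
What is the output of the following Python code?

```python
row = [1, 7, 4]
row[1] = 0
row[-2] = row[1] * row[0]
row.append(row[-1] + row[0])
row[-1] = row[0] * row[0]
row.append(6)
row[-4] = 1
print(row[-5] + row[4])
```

row[1] = 0 → [1, 0, 4]
row[-2] = row[1]*row[0] = 0*1 = 0 → [1, 0, 4]
append row[-1]+row[0] = 4+1 = 5 → [1, 0, 4, 5]
row[-1] = row[0]*row[0] = 1*1 = 1 → [1, 0, 4, 1]
append 6 → [1, 0, 4, 1, 6]
row[-4] = 1 → [1, 1, 4, 1, 6]
row[-5]+row[4] = 1+6 = 7

7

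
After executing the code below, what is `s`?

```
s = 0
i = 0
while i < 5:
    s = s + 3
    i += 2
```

9

i=0: s = 0+3 = 3
i=2: s = 3+3 = 6
i=4: s = 6+3 = 9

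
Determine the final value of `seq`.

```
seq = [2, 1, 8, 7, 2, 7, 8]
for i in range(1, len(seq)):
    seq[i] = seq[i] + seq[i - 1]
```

[2, 3, 11, 18, 20, 27, 35]

i=1: seq[1] = 1+2 = 3 → [2, 3, 8, 7, 2, 7, 8]
i=2: seq[2] = 8+3 = 11 → [2, 3, 11, 7, 2, 7, 8]
i=3: seq[3] = 7+11 = 18 → [2, 3, 11, 18, 2, 7, 8]
i=4: seq[4] = 2+18 = 20 → [2, 3, 11, 18, 20, 7, 8]
i=5: seq[5] = 7+20 = 27 → [2, 3, 11, 18, 20, 27, 8]
i=6: seq[6] = 8+27 = 35 → [2, 3, 11, 18, 20, 27, 35]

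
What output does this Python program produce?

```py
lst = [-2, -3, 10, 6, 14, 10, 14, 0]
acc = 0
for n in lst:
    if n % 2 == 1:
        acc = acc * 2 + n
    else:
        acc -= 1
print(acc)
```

-11

n=-2: not odd, acc = 0-1 = -1
n=-3: odd, acc = (-1)*2+(-3) = -5
n=10: not odd, acc = (-5)-1 = -6
n=6: not odd, acc = (-6)-1 = -7
n=14: not odd, acc = (-7)-1 = -8
n=10: not odd, acc = (-8)-1 = -9
n=14: not odd, acc = (-9)-1 = -10
n=0: not odd, acc = (-10)-1 = -11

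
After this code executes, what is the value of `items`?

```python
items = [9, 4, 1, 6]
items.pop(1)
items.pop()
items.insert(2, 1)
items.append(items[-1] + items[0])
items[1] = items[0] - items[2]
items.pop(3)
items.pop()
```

[9, 8]

pop(1) removes 4 → [9, 1, 6]
pop() removes 6 → [9, 1]
insert 1 at 2 → [9, 1, 1]
append items[-1]+items[0] = 1+9 = 10 → [9, 1, 1, 10]
items[1] = items[0]-items[2] = 9-1 = 8 → [9, 8, 1, 10]
pop(3) removes 10 → [9, 8, 1]
pop() removes 1 → [9, 8]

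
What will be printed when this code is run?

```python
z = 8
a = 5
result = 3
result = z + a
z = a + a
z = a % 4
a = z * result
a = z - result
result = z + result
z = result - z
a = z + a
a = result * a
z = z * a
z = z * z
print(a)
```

result = 8+5 = 13
z = 5+5 = 10
z = 5%4 = 1
a = 1*13 = 13
a = 1-13 = -12
result = 1+13 = 14
z = 14-1 = 13
a = 13+(-12) = 1
a = 14*1 = 14
z = 13*14 = 182
z = 182*182 = 33124

14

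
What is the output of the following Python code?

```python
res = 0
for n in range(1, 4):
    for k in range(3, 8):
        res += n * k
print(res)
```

150

n=1,k=3: res = 0+3 = 3
n=1,k=4: res = 3+4 = 7
n=1,k=5: res = 7+5 = 12
n=1,k=6: res = 12+6 = 18
n=1,k=7: res = 18+7 = 25
n=2,k=3: res = 25+6 = 31
n=2,k=4: res = 31+8 = 39
n=2,k=5: res = 39+10 = 49
n=2,k=6: res = 49+12 = 61
n=2,k=7: res = 61+14 = 75
n=3,k=3: res = 75+9 = 84
n=3,k=4: res = 84+12 = 96
n=3,k=5: res = 96+15 = 111
n=3,k=6: res = 111+18 = 129
n=3,k=7: res = 129+21 = 150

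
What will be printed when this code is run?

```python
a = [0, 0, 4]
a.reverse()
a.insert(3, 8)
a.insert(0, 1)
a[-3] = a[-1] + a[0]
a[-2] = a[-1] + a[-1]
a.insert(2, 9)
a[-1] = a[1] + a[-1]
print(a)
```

reverse → [4, 0, 0]
insert 8 at 3 → [4, 0, 0, 8]
insert 1 at 0 → [1, 4, 0, 0, 8]
a[-3] = a[-1]+a[0] = 8+1 = 9 → [1, 4, 9, 0, 8]
a[-2] = a[-1]+a[-1] = 8+8 = 16 → [1, 4, 9, 16, 8]
insert 9 at 2 → [1, 4, 9, 9, 16, 8]
a[-1] = a[1]+a[-1] = 4+8 = 12 → [1, 4, 9, 9, 16, 12]

[1, 4, 9, 9, 16, 12]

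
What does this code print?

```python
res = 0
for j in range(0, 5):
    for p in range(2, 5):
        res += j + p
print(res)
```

75

j=0,p=2: res = 0+2 = 2
j=0,p=3: res = 2+3 = 5
j=0,p=4: res = 5+4 = 9
j=1,p=2: res = 9+3 = 12
j=1,p=3: res = 12+4 = 16
j=1,p=4: res = 16+5 = 21
j=2,p=2: res = 21+4 = 25
j=2,p=3: res = 25+5 = 30
j=2,p=4: res = 30+6 = 36
j=3,p=2: res = 36+5 = 41
j=3,p=3: res = 41+6 = 47
j=3,p=4: res = 47+7 = 54
j=4,p=2: res = 54+6 = 60
j=4,p=3: res = 60+7 = 67
j=4,p=4: res = 67+8 = 75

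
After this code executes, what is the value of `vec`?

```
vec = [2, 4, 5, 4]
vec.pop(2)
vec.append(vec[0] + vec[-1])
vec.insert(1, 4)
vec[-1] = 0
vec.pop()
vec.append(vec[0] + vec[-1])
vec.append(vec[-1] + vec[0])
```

[2, 4, 4, 4, 6, 8]

pop(2) removes 5 → [2, 4, 4]
append vec[0]+vec[-1] = 2+4 = 6 → [2, 4, 4, 6]
insert 4 at 1 → [2, 4, 4, 4, 6]
vec[-1] = 0 → [2, 4, 4, 4, 0]
pop() removes 0 → [2, 4, 4, 4]
append vec[0]+vec[-1] = 2+4 = 6 → [2, 4, 4, 4, 6]
append vec[-1]+vec[0] = 6+2 = 8 → [2, 4, 4, 4, 6, 8]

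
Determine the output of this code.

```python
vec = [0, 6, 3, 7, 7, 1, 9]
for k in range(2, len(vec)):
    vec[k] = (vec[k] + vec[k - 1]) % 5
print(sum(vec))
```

21

k=2: vec[2] = (3+6)%5 = 4 → [0, 6, 4, 7, 7, 1, 9]
k=3: vec[3] = (7+4)%5 = 1 → [0, 6, 4, 1, 7, 1, 9]
k=4: vec[4] = (7+1)%5 = 3 → [0, 6, 4, 1, 3, 1, 9]
k=5: vec[5] = (1+3)%5 = 4 → [0, 6, 4, 1, 3, 4, 9]
k=6: vec[6] = (9+4)%5 = 3 → [0, 6, 4, 1, 3, 4, 3]
sum = 21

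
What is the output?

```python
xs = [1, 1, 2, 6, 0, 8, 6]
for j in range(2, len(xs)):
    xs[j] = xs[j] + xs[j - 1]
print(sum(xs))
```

j=2: xs[2] = 2+1 = 3 → [1, 1, 3, 6, 0, 8, 6]
j=3: xs[3] = 6+3 = 9 → [1, 1, 3, 9, 0, 8, 6]
j=4: xs[4] = 0+9 = 9 → [1, 1, 3, 9, 9, 8, 6]
j=5: xs[5] = 8+9 = 17 → [1, 1, 3, 9, 9, 17, 6]
j=6: xs[6] = 6+17 = 23 → [1, 1, 3, 9, 9, 17, 23]
sum = 63

63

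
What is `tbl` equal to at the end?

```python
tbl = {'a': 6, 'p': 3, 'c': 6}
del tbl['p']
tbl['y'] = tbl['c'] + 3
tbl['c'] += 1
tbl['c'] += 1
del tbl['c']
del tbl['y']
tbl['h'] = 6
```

del 'p' → {'a': 6, 'c': 6}
tbl['y'] = tbl['c']+3 = 9 → {'a': 6, 'c': 6, 'y': 9}
tbl['c'] = 6+1 = 7 → {'a': 6, 'c': 7, 'y': 9}
tbl['c'] = 7+1 = 8 → {'a': 6, 'c': 8, 'y': 9}
del 'c' → {'a': 6, 'y': 9}
del 'y' → {'a': 6}
tbl['h'] = 6 → {'a': 6, 'h': 6}

{'a': 6, 'h': 6}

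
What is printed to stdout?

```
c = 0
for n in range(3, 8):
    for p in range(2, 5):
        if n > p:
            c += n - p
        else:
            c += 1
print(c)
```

n=3,p=2: 3>2, c = 0+1 = 1
n=3,p=3: not 3>3, c = 1+1 = 2
n=3,p=4: not 3>4, c = 2+1 = 3
n=4,p=2: 4>2, c = 3+2 = 5
n=4,p=3: 4>3, c = 5+1 = 6
n=4,p=4: not 4>4, c = 6+1 = 7
n=5,p=2: 5>2, c = 7+3 = 10
n=5,p=3: 5>3, c = 10+2 = 12
n=5,p=4: 5>4, c = 12+1 = 13
n=6,p=2: 6>2, c = 13+4 = 17
n=6,p=3: 6>3, c = 17+3 = 20
n=6,p=4: 6>4, c = 20+2 = 22
n=7,p=2: 7>2, c = 22+5 = 27
n=7,p=3: 7>3, c = 27+4 = 31
n=7,p=4: 7>4, c = 31+3 = 34

34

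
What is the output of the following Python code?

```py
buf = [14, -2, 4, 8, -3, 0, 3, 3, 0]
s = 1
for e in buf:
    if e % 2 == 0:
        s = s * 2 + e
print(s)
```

e=14: even, s = 1*2+14 = 16
e=-2: even, s = 16*2+(-2) = 30
e=4: even, s = 30*2+4 = 64
e=8: even, s = 64*2+8 = 136
e=-3: not even
e=0: even, s = 136*2+0 = 272
e=3: not even
e=3: not even
e=0: even, s = 272*2+0 = 544

544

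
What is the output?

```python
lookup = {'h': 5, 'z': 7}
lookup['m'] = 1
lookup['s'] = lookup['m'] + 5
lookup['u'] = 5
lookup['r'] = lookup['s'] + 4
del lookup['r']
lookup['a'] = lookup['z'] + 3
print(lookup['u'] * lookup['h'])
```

lookup['m'] = 1 → {'h': 5, 'z': 7, 'm': 1}
lookup['s'] = lookup['m']+5 = 6 → {'h': 5, 'z': 7, 'm': 1, 's': 6}
lookup['u'] = 5 → {'h': 5, 'z': 7, 'm': 1, 's': 6, 'u': 5}
lookup['r'] = lookup['s']+4 = 10 → {'h': 5, 'z': 7, 'm': 1, 's': 6, 'u': 5, 'r': 10}
del 'r' → {'h': 5, 'z': 7, 'm': 1, 's': 6, 'u': 5}
lookup['a'] = lookup['z']+3 = 10 → {'h': 5, 'z': 7, 'm': 1, 's': 6, 'u': 5, 'a': 10}
lookup['u']*lookup['h'] = 5*5 = 25

25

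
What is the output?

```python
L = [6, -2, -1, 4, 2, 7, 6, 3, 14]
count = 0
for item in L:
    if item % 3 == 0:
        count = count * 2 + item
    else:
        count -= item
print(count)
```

item=6: %3==0, count = 0*2+6 = 6
item=-2: not %3==0, count = 6-(-2) = 8
item=-1: not %3==0, count = 8-(-1) = 9
item=4: not %3==0, count = 9-4 = 5
item=2: not %3==0, count = 5-2 = 3
item=7: not %3==0, count = 3-7 = -4
item=6: %3==0, count = (-4)*2+6 = -2
item=3: %3==0, count = (-2)*2+3 = -1
item=14: not %3==0, count = (-1)-14 = -15

-15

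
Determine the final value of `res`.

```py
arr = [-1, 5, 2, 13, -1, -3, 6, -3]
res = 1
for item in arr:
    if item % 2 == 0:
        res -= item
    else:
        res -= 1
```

-13

item=-1: not even, res = 1-1 = 0
item=5: not even, res = 0-1 = -1
item=2: even, res = (-1)-2 = -3
item=13: not even, res = (-3)-1 = -4
item=-1: not even, res = (-4)-1 = -5
item=-3: not even, res = (-5)-1 = -6
item=6: even, res = (-6)-6 = -12
item=-3: not even, res = (-12)-1 = -13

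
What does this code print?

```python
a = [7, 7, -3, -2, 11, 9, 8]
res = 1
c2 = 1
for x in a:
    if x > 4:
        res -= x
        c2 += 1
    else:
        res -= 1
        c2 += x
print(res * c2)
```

x=7: >4, res = 1-7 = -6; c2=2
x=7: >4, res = (-6)-7 = -13; c2=3
x=-3: not >4, res = (-13)-1 = -14; c2=0
x=-2: not >4, res = (-14)-1 = -15; c2=-2
x=11: >4, res = (-15)-11 = -26; c2=-1
x=9: >4, res = (-26)-9 = -35; c2=0
x=8: >4, res = (-35)-8 = -43; c2=1
res*c2 = (-43)*1 = -43

-43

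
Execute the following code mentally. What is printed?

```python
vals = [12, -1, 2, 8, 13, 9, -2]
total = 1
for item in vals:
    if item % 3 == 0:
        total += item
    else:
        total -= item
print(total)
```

item=12: %3==0, total = 1+12 = 13
item=-1: not %3==0, total = 13-(-1) = 14
item=2: not %3==0, total = 14-2 = 12
item=8: not %3==0, total = 12-8 = 4
item=13: not %3==0, total = 4-13 = -9
item=9: %3==0, total = (-9)+9 = 0
item=-2: not %3==0, total = 0-(-2) = 2

2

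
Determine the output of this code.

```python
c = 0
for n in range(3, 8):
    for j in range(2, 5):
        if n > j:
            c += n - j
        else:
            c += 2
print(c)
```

n=3,j=2: 3>2, c = 0+1 = 1
n=3,j=3: not 3>3, c = 1+2 = 3
n=3,j=4: not 3>4, c = 3+2 = 5
n=4,j=2: 4>2, c = 5+2 = 7
n=4,j=3: 4>3, c = 7+1 = 8
n=4,j=4: not 4>4, c = 8+2 = 10
n=5,j=2: 5>2, c = 10+3 = 13
n=5,j=3: 5>3, c = 13+2 = 15
n=5,j=4: 5>4, c = 15+1 = 16
n=6,j=2: 6>2, c = 16+4 = 20
n=6,j=3: 6>3, c = 20+3 = 23
n=6,j=4: 6>4, c = 23+2 = 25
n=7,j=2: 7>2, c = 25+5 = 30
n=7,j=3: 7>3, c = 30+4 = 34
n=7,j=4: 7>4, c = 34+3 = 37

37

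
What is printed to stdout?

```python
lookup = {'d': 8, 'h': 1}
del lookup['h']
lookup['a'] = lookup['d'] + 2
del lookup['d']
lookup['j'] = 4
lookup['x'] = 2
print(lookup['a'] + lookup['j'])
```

14

del 'h' → {'d': 8}
lookup['a'] = lookup['d']+2 = 10 → {'d': 8, 'a': 10}
del 'd' → {'a': 10}
lookup['j'] = 4 → {'a': 10, 'j': 4}
lookup['x'] = 2 → {'a': 10, 'j': 4, 'x': 2}
lookup['a']+lookup['j'] = 10+4 = 14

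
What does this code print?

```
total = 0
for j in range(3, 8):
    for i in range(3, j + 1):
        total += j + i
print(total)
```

150

j=3,i=3: total = 0+6 = 6
j=4,i=3: total = 6+7 = 13
j=4,i=4: total = 13+8 = 21
j=5,i=3: total = 21+8 = 29
j=5,i=4: total = 29+9 = 38
j=5,i=5: total = 38+10 = 48
j=6,i=3: total = 48+9 = 57
j=6,i=4: total = 57+10 = 67
j=6,i=5: total = 67+11 = 78
j=6,i=6: total = 78+12 = 90
j=7,i=3: total = 90+10 = 100
j=7,i=4: total = 100+11 = 111
j=7,i=5: total = 111+12 = 123
j=7,i=6: total = 123+13 = 136
j=7,i=7: total = 136+14 = 150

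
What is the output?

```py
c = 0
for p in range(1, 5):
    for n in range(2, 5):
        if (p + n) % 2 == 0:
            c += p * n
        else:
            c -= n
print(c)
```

30

p=1,n=2: odd sum, c = 0-2 = -2
p=1,n=3: even sum, c = (-2)+3 = 1
p=1,n=4: odd sum, c = 1-4 = -3
p=2,n=2: even sum, c = (-3)+4 = 1
p=2,n=3: odd sum, c = 1-3 = -2
p=2,n=4: even sum, c = (-2)+8 = 6
p=3,n=2: odd sum, c = 6-2 = 4
p=3,n=3: even sum, c = 4+9 = 13
p=3,n=4: odd sum, c = 13-4 = 9
p=4,n=2: even sum, c = 9+8 = 17
p=4,n=3: odd sum, c = 17-3 = 14
p=4,n=4: even sum, c = 14+16 = 30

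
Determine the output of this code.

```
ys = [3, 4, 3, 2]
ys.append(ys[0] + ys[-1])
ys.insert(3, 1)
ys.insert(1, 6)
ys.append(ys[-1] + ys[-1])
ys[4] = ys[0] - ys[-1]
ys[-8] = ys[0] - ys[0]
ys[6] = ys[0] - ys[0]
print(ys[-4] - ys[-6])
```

append ys[0]+ys[-1] = 3+2 = 5 → [3, 4, 3, 2, 5]
insert 1 at 3 → [3, 4, 3, 1, 2, 5]
insert 6 at 1 → [3, 6, 4, 3, 1, 2, 5]
append ys[-1]+ys[-1] = 5+5 = 10 → [3, 6, 4, 3, 1, 2, 5, 10]
ys[4] = ys[0]-ys[-1] = 3-10 = -7 → [3, 6, 4, 3, -7, 2, 5, 10]
ys[-8] = ys[0]-ys[0] = 3-3 = 0 → [0, 6, 4, 3, -7, 2, 5, 10]
ys[6] = ys[0]-ys[0] = 0-0 = 0 → [0, 6, 4, 3, -7, 2, 0, 10]
ys[-4]-ys[-6] = (-7)-4 = -11

-11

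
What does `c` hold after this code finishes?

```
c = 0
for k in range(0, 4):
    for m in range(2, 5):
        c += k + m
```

54

k=0,m=2: c = 0+2 = 2
k=0,m=3: c = 2+3 = 5
k=0,m=4: c = 5+4 = 9
k=1,m=2: c = 9+3 = 12
k=1,m=3: c = 12+4 = 16
k=1,m=4: c = 16+5 = 21
k=2,m=2: c = 21+4 = 25
k=2,m=3: c = 25+5 = 30
k=2,m=4: c = 30+6 = 36
k=3,m=2: c = 36+5 = 41
k=3,m=3: c = 41+6 = 47
k=3,m=4: c = 47+7 = 54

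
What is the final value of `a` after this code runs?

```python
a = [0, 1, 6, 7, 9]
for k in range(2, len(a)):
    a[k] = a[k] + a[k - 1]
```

k=2: a[2] = 6+1 = 7 → [0, 1, 7, 7, 9]
k=3: a[3] = 7+7 = 14 → [0, 1, 7, 14, 9]
k=4: a[4] = 9+14 = 23 → [0, 1, 7, 14, 23]

[0, 1, 7, 14, 23]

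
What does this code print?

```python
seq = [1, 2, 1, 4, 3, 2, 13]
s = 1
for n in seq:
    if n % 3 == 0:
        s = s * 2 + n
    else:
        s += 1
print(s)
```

15

n=1: not %3==0, s = 1+1 = 2
n=2: not %3==0, s = 2+1 = 3
n=1: not %3==0, s = 3+1 = 4
n=4: not %3==0, s = 4+1 = 5
n=3: %3==0, s = 5*2+3 = 13
n=2: not %3==0, s = 13+1 = 14
n=13: not %3==0, s = 14+1 = 15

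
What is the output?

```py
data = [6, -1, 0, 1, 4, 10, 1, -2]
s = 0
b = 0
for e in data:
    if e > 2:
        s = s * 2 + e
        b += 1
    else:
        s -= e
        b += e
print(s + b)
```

e=6: >2, s = 0*2+6 = 6; b=1
e=-1: not >2, s = 6-(-1) = 7; b=0
e=0: not >2, s = 7-0 = 7; b=0
e=1: not >2, s = 7-1 = 6; b=1
e=4: >2, s = 6*2+4 = 16; b=2
e=10: >2, s = 16*2+10 = 42; b=3
e=1: not >2, s = 42-1 = 41; b=4
e=-2: not >2, s = 41-(-2) = 43; b=2
s+b = 43+2 = 45

45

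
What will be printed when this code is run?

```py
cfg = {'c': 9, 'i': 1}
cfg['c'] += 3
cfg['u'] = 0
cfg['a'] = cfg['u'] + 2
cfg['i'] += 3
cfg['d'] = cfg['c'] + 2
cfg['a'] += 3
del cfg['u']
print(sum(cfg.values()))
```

35

cfg['c'] = 9+3 = 12 → {'c': 12, 'i': 1}
cfg['u'] = 0 → {'c': 12, 'i': 1, 'u': 0}
cfg['a'] = cfg['u']+2 = 2 → {'c': 12, 'i': 1, 'u': 0, 'a': 2}
cfg['i'] = 1+3 = 4 → {'c': 12, 'i': 4, 'u': 0, 'a': 2}
cfg['d'] = cfg['c']+2 = 14 → {'c': 12, 'i': 4, 'u': 0, 'a': 2, 'd': 14}
cfg['a'] = 2+3 = 5 → {'c': 12, 'i': 4, 'u': 0, 'a': 5, 'd': 14}
del 'u' → {'c': 12, 'i': 4, 'a': 5, 'd': 14}
sum of values = 35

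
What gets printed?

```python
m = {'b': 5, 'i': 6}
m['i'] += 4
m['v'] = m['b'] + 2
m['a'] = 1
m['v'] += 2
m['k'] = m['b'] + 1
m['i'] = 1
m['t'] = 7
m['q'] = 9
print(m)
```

{'b': 5, 'i': 1, 'v': 9, 'a': 1, 'k': 6, 't': 7, 'q': 9}

m['i'] = 6+4 = 10 → {'b': 5, 'i': 10}
m['v'] = m['b']+2 = 7 → {'b': 5, 'i': 10, 'v': 7}
m['a'] = 1 → {'b': 5, 'i': 10, 'v': 7, 'a': 1}
m['v'] = 7+2 = 9 → {'b': 5, 'i': 10, 'v': 9, 'a': 1}
m['k'] = m['b']+1 = 6 → {'b': 5, 'i': 10, 'v': 9, 'a': 1, 'k': 6}
m['i'] = 1 → {'b': 5, 'i': 1, 'v': 9, 'a': 1, 'k': 6}
m['t'] = 7 → {'b': 5, 'i': 1, 'v': 9, 'a': 1, 'k': 6, 't': 7}
m['q'] = 9 → {'b': 5, 'i': 1, 'v': 9, 'a': 1, 'k': 6, 't': 7, 'q': 9}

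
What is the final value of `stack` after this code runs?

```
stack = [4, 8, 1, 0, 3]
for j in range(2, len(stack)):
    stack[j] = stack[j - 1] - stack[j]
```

[4, 8, 7, 7, 4]

j=2: stack[2] = 8-1 = 7 → [4, 8, 7, 0, 3]
j=3: stack[3] = 7-0 = 7 → [4, 8, 7, 7, 3]
j=4: stack[4] = 7-3 = 4 → [4, 8, 7, 7, 4]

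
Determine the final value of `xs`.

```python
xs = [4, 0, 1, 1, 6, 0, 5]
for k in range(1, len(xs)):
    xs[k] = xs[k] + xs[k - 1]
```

k=1: xs[1] = 0+4 = 4 → [4, 4, 1, 1, 6, 0, 5]
k=2: xs[2] = 1+4 = 5 → [4, 4, 5, 1, 6, 0, 5]
k=3: xs[3] = 1+5 = 6 → [4, 4, 5, 6, 6, 0, 5]
k=4: xs[4] = 6+6 = 12 → [4, 4, 5, 6, 12, 0, 5]
k=5: xs[5] = 0+12 = 12 → [4, 4, 5, 6, 12, 12, 5]
k=6: xs[6] = 5+12 = 17 → [4, 4, 5, 6, 12, 12, 17]

[4, 4, 5, 6, 12, 12, 17]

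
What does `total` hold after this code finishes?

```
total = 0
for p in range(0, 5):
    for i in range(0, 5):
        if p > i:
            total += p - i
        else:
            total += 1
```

p=0,i=0: not 0>0, total = 0+1 = 1
p=0,i=1: not 0>1, total = 1+1 = 2
p=0,i=2: not 0>2, total = 2+1 = 3
p=0,i=3: not 0>3, total = 3+1 = 4
p=0,i=4: not 0>4, total = 4+1 = 5
p=1,i=0: 1>0, total = 5+1 = 6
p=1,i=1: not 1>1, total = 6+1 = 7
p=1,i=2: not 1>2, total = 7+1 = 8
p=1,i=3: not 1>3, total = 8+1 = 9
p=1,i=4: not 1>4, total = 9+1 = 10
p=2,i=0: 2>0, total = 10+2 = 12
p=2,i=1: 2>1, total = 12+1 = 13
p=2,i=2: not 2>2, total = 13+1 = 14
p=2,i=3: not 2>3, total = 14+1 = 15
p=2,i=4: not 2>4, total = 15+1 = 16
p=3,i=0: 3>0, total = 16+3 = 19
p=3,i=1: 3>1, total = 19+2 = 21
p=3,i=2: 3>2, total = 21+1 = 22
p=3,i=3: not 3>3, total = 22+1 = 23
p=3,i=4: not 3>4, total = 23+1 = 24
p=4,i=0: 4>0, total = 24+4 = 28
p=4,i=1: 4>1, total = 28+3 = 31
p=4,i=2: 4>2, total = 31+2 = 33
p=4,i=3: 4>3, total = 33+1 = 34
p=4,i=4: not 4>4, total = 34+1 = 35

35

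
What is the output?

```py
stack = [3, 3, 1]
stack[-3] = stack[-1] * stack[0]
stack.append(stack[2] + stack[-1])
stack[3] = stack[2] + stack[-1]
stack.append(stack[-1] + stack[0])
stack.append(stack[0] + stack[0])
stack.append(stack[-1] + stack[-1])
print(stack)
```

[3, 3, 1, 3, 6, 6, 12]

stack[-3] = stack[-1]*stack[0] = 1*3 = 3 → [3, 3, 1]
append stack[2]+stack[-1] = 1+1 = 2 → [3, 3, 1, 2]
stack[3] = stack[2]+stack[-1] = 1+2 = 3 → [3, 3, 1, 3]
append stack[-1]+stack[0] = 3+3 = 6 → [3, 3, 1, 3, 6]
append stack[0]+stack[0] = 3+3 = 6 → [3, 3, 1, 3, 6, 6]
append stack[-1]+stack[-1] = 6+6 = 12 → [3, 3, 1, 3, 6, 6, 12]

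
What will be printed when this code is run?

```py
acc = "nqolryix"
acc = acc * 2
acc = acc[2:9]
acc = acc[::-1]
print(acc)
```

nxiyrlo

repeat ×2 → 'nqolryixnqolryix'
slice [2:9] → 'olryixn'
reverse → 'nxiyrlo'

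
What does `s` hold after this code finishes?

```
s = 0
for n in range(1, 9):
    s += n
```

36

n=1: s = 0+1 = 1
n=2: s = 1+2 = 3
n=3: s = 3+3 = 6
n=4: s = 6+4 = 10
n=5: s = 10+5 = 15
n=6: s = 15+6 = 21
n=7: s = 21+7 = 28
n=8: s = 28+8 = 36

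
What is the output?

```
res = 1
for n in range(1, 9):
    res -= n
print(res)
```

n=1: res = 1-1 = 0
n=2: res = 0-2 = -2
n=3: res = (-2)-3 = -5
n=4: res = (-5)-4 = -9
n=5: res = (-9)-5 = -14
n=6: res = (-14)-6 = -20
n=7: res = (-20)-7 = -27
n=8: res = (-27)-8 = -35

-35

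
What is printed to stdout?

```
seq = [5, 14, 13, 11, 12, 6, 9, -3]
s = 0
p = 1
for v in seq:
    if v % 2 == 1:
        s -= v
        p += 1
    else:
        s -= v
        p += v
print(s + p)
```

-29

v=5: odd, s = 0-5 = -5; p=2
v=14: not odd, s = (-5)-14 = -19; p=16
v=13: odd, s = (-19)-13 = -32; p=17
v=11: odd, s = (-32)-11 = -43; p=18
v=12: not odd, s = (-43)-12 = -55; p=30
v=6: not odd, s = (-55)-6 = -61; p=36
v=9: odd, s = (-61)-9 = -70; p=37
v=-3: odd, s = (-70)-(-3) = -67; p=38
s+p = (-67)+38 = -29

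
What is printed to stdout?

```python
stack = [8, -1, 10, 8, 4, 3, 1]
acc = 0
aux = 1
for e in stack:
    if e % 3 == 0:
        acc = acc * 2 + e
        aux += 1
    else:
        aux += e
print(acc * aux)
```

96

e=8: not %3==0; aux=9
e=-1: not %3==0; aux=8
e=10: not %3==0; aux=18
e=8: not %3==0; aux=26
e=4: not %3==0; aux=30
e=3: %3==0, acc = 0*2+3 = 3; aux=31
e=1: not %3==0; aux=32
acc*aux = 3*32 = 96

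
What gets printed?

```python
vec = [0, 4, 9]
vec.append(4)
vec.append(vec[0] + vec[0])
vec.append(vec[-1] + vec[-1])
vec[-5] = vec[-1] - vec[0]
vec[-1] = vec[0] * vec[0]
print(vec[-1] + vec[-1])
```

0

append 4 → [0, 4, 9, 4]
append vec[0]+vec[0] = 0+0 = 0 → [0, 4, 9, 4, 0]
append vec[-1]+vec[-1] = 0+0 = 0 → [0, 4, 9, 4, 0, 0]
vec[-5] = vec[-1]-vec[0] = 0-0 = 0 → [0, 0, 9, 4, 0, 0]
vec[-1] = vec[0]*vec[0] = 0*0 = 0 → [0, 0, 9, 4, 0, 0]
vec[-1]+vec[-1] = 0+0 = 0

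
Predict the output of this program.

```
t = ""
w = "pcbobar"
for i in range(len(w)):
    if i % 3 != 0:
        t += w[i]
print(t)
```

cbba

i=0: skip
i=1: add 'c' → 'c'
i=2: add 'b' → 'cb'
i=3: skip
i=4: add 'b' → 'cbb'
i=5: add 'a' → 'cbba'
i=6: skip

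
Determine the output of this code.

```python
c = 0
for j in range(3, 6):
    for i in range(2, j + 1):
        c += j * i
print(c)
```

121

j=3,i=2: c = 0+6 = 6
j=3,i=3: c = 6+9 = 15
j=4,i=2: c = 15+8 = 23
j=4,i=3: c = 23+12 = 35
j=4,i=4: c = 35+16 = 51
j=5,i=2: c = 51+10 = 61
j=5,i=3: c = 61+15 = 76
j=5,i=4: c = 76+20 = 96
j=5,i=5: c = 96+25 = 121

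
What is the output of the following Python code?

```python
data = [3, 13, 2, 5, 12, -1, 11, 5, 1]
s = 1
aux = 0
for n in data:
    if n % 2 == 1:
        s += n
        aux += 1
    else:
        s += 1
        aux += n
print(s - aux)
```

19

n=3: odd, s = 1+3 = 4; aux=1
n=13: odd, s = 4+13 = 17; aux=2
n=2: not odd, s = 17+1 = 18; aux=4
n=5: odd, s = 18+5 = 23; aux=5
n=12: not odd, s = 23+1 = 24; aux=17
n=-1: odd, s = 24+(-1) = 23; aux=18
n=11: odd, s = 23+11 = 34; aux=19
n=5: odd, s = 34+5 = 39; aux=20
n=1: odd, s = 39+1 = 40; aux=21
s-aux = 40-21 = 19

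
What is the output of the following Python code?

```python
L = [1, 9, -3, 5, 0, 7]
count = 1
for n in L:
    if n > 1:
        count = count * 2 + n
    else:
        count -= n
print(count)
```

n=1: not >1, count = 1-1 = 0
n=9: >1, count = 0*2+9 = 9
n=-3: not >1, count = 9-(-3) = 12
n=5: >1, count = 12*2+5 = 29
n=0: not >1, count = 29-0 = 29
n=7: >1, count = 29*2+7 = 65

65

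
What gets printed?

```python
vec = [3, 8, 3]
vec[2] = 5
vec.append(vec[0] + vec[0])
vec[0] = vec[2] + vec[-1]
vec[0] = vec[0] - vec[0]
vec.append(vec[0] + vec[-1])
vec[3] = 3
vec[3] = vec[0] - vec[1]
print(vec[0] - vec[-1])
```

vec[2] = 5 → [3, 8, 5]
append vec[0]+vec[0] = 3+3 = 6 → [3, 8, 5, 6]
vec[0] = vec[2]+vec[-1] = 5+6 = 11 → [11, 8, 5, 6]
vec[0] = vec[0]-vec[0] = 11-11 = 0 → [0, 8, 5, 6]
append vec[0]+vec[-1] = 0+6 = 6 → [0, 8, 5, 6, 6]
vec[3] = 3 → [0, 8, 5, 3, 6]
vec[3] = vec[0]-vec[1] = 0-8 = -8 → [0, 8, 5, -8, 6]
vec[0]-vec[-1] = 0-6 = -6

-6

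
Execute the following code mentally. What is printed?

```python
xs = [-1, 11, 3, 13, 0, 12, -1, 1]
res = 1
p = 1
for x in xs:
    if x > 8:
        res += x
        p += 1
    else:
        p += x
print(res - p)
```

x=-1: not >8; p=0
x=11: >8, res = 1+11 = 12; p=1
x=3: not >8; p=4
x=13: >8, res = 12+13 = 25; p=5
x=0: not >8; p=5
x=12: >8, res = 25+12 = 37; p=6
x=-1: not >8; p=5
x=1: not >8; p=6
res-p = 37-6 = 31

31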